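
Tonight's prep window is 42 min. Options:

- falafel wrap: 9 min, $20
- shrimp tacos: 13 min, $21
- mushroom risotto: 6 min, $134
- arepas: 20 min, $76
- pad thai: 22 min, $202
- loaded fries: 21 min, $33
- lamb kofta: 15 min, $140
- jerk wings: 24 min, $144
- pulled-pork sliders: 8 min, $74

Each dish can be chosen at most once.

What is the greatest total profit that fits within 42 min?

410

Ranking by ratio (profit/min): mushroom risotto 22.33, lamb kofta 9.33, pulled-pork sliders 9.25, pad thai 9.18.
The ratio heuristic lands on falafel wrap + mushroom risotto + lamb kofta + pulled-pork sliders (368) but leaves 4 min idle.
Dropping falafel wrap and lamb kofta frees 24 min; slotting in pad thai (22 min) lifts the total to 410 at 36 min.
The closest alternative, shrimp tacos + mushroom risotto + lamb kofta + pulled-pork sliders, reaches only 369.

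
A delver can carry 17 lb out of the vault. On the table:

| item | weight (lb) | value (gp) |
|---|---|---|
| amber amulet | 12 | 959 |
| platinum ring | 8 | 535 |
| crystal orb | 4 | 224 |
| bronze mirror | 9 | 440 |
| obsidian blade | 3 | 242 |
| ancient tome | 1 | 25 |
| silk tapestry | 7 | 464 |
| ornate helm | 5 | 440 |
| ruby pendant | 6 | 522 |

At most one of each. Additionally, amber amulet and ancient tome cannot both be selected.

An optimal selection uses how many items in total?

2

The maximum value within 17 lb is 1399.
amber amulet + ornate helm hits 1399 at 17 lb.
Every optimal selection uses 2 items.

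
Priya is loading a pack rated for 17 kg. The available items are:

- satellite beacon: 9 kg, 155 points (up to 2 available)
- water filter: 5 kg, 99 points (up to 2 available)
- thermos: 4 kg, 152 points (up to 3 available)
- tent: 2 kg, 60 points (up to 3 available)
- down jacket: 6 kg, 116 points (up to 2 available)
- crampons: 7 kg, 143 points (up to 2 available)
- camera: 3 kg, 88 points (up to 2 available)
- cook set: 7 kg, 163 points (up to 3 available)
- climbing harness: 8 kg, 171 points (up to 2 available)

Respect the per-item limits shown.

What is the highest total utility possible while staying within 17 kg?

604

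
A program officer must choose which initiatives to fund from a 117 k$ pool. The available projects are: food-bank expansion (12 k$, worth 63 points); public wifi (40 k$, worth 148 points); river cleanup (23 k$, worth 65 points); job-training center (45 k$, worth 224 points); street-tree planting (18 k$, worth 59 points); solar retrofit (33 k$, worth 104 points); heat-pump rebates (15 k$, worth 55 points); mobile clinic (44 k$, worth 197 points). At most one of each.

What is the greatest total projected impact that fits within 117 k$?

The ratio ordering already packs tightly: food-bank expansion + job-training center + heat-pump rebates + mobile clinic, 116 k$, 539.
Runner-up food-bank expansion + public wifi + job-training center + street-tree planting tops out at 494.

539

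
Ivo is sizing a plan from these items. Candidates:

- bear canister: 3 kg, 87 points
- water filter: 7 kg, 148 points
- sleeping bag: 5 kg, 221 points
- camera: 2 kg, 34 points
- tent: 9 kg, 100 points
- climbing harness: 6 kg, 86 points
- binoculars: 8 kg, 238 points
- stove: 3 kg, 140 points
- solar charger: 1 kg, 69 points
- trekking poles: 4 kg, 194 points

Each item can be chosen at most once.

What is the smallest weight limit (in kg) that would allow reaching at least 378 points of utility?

8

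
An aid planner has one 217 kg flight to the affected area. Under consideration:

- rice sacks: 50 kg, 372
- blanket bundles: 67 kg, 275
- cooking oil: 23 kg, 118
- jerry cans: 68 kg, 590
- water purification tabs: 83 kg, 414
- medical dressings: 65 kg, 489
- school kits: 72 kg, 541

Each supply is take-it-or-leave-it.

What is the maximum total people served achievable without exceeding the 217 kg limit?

1621

Filling by ratio: jerry cans + medical dressings + school kits for 1620, with 12 kg left unused.
Replace medical dressings with rice sacks + cooking oil: the trade gains 1 net, giving 1621 at 213 kg.
Runner-up jerry cans + medical dressings + school kits tops out at 1620.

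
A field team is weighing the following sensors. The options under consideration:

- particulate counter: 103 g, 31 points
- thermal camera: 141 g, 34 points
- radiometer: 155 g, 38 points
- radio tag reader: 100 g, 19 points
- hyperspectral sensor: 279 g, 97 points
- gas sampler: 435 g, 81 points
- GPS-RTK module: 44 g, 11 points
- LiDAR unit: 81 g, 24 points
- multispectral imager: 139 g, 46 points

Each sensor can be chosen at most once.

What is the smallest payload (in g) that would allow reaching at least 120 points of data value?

360

Look for the lowest-payload combination reaching 120.
hyperspectral sensor + LiDAR unit: 121 data value at 360 g.
Any bundle with less than 360 g falls short of 120.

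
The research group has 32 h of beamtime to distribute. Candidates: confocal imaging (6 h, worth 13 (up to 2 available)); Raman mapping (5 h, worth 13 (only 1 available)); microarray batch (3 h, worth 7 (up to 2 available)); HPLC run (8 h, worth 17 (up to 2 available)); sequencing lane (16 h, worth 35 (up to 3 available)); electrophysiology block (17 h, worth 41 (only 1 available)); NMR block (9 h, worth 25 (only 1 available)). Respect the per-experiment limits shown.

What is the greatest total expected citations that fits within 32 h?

Taking the top-ratio experiments first gives Raman mapping + electrophysiology block + NMR block for 79 (31 h).
Dropping Raman mapping frees 5 h; slotting in 2×microarray batch (6 h) lifts the total to 80 at 32 h.

80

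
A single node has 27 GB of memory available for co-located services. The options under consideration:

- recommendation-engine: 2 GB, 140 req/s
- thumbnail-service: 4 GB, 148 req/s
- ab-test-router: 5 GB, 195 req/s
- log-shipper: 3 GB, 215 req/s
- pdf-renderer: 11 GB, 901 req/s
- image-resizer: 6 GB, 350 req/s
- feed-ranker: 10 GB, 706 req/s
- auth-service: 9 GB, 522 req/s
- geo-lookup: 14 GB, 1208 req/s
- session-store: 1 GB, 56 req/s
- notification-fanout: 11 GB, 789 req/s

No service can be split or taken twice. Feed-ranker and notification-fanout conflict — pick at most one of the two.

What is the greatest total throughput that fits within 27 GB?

2249

Density check — geo-lookup 86.29, pdf-renderer 81.91, notification-fanout 71.73, log-shipper 71.67 are the best per GB.
Taking recommendation-engine + pdf-renderer + geo-lookup: 27 GB used, 2249 in throughput.
Next best is pdf-renderer + geo-lookup + session-store at 2165 (26 GB) — short by 84.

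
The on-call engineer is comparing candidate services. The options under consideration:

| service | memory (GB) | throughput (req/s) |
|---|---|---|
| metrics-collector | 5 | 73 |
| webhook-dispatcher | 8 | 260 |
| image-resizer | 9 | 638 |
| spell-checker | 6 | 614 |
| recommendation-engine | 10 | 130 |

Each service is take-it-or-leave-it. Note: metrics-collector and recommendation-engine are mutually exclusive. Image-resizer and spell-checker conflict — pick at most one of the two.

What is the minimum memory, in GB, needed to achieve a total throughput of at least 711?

Look for the lowest-memory combination reaching 711.
Taking metrics-collector + image-resizer gives 711 (≥ 711) for 14 GB.
Below 14 GB the best achievable stays under 711.

14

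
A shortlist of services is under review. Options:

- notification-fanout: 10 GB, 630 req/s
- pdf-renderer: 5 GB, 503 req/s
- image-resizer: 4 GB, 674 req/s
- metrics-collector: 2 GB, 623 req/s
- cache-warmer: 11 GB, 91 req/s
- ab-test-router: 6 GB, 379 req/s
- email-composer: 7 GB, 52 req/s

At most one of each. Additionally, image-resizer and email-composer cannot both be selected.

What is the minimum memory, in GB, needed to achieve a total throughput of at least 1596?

11

Need the lightest bundle worth ≥ 1596.
pdf-renderer + image-resizer + metrics-collector reaches 1800 using 11 GB.
Any bundle with less than 11 GB falls short of 1596.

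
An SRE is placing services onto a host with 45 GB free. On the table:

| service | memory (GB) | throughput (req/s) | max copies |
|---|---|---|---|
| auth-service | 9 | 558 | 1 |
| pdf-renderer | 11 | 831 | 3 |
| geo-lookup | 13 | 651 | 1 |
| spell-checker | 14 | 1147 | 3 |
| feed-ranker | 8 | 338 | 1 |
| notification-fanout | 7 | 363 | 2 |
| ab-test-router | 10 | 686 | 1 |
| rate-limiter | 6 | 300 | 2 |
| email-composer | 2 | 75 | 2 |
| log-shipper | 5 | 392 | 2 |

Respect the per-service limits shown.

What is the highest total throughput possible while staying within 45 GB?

The ratio heuristic lands on 3×spell-checker + email-composer (3516) but leaves 1 GB idle.
Replace spell-checker and email-composer with pdf-renderer + log-shipper: the trade gains 1 net, giving 3517 at 44 GB.
No other feasible combination exceeds 3517.

3517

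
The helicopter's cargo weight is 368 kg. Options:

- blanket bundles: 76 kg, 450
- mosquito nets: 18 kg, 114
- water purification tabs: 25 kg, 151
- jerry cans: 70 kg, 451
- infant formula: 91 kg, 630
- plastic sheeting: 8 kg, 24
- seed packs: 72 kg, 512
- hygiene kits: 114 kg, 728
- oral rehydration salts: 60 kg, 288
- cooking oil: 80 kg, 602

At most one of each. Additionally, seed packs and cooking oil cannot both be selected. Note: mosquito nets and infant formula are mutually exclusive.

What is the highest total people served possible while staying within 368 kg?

Best packing: jerry cans + infant formula + plastic sheeting + hygiene kits + cooking oil — 363 kg, 2435 total.

2435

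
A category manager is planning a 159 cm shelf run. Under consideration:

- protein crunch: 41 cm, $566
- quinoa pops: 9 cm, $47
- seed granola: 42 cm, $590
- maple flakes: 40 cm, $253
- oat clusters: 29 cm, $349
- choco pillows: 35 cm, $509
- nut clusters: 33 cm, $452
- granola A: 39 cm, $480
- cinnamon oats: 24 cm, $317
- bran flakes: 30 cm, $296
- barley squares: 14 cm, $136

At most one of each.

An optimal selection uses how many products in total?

Optimal total is 2145.
One optimal bundle: protein crunch + seed granola + choco pillows + granola A (157 cm).
Every optimal selection uses 4 products.

4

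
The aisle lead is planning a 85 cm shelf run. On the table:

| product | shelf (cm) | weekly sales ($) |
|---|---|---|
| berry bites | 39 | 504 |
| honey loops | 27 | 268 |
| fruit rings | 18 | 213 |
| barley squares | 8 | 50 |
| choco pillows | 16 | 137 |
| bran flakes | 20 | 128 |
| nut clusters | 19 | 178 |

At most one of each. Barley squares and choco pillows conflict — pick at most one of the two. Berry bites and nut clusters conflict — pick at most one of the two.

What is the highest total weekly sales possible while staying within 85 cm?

985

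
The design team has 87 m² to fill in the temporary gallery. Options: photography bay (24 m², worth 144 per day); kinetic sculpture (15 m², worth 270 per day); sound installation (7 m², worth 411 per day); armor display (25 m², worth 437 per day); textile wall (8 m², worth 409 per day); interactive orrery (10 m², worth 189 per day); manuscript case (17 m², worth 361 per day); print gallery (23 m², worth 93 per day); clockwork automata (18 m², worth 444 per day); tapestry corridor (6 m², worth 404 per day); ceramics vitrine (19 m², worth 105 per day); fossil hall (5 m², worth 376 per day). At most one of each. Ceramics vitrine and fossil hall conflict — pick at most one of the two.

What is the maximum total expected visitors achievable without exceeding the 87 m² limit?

By expected visitors per m²: fossil hall 75.20, tapestry corridor 67.33, sound installation 58.71 lead.
Kinetic sculpture + sound installation + textile wall + interactive orrery + manuscript case + clockwork automata + tapestry corridor + fossil hall uses 86 of the 87 m² and totals 2864.

2864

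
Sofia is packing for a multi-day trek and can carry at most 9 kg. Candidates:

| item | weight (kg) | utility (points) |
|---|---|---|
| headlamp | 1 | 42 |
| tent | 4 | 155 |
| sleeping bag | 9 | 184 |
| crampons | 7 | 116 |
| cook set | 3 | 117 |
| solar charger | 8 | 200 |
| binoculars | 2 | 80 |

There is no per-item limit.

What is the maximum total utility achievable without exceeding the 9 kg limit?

378

9×headlamp uses 9 of the 9 kg and totals 378.
That's the maximum — no swap from here does better than 378.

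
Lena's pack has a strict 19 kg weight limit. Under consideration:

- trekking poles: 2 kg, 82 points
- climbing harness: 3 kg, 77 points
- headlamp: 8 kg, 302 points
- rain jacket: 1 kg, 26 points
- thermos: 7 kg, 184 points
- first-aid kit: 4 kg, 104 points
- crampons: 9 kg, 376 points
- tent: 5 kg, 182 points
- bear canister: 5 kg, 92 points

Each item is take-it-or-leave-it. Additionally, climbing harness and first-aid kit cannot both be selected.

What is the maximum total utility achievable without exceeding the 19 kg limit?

760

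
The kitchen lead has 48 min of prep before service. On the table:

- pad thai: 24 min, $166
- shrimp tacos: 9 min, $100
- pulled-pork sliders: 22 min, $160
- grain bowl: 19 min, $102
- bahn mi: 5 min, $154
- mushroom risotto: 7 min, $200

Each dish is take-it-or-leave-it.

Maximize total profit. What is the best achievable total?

620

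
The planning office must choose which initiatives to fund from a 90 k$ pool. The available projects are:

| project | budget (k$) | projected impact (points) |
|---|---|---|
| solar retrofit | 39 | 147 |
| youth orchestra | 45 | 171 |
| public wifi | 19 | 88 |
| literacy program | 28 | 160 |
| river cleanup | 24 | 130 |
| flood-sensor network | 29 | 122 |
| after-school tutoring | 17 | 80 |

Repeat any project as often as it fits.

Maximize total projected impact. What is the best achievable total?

By projected impact per k$: literacy program 5.71, river cleanup 5.42, after-school tutoring 4.71 lead.
Taking 3×literacy program: 84 k$ used, 480 in projected impact.

480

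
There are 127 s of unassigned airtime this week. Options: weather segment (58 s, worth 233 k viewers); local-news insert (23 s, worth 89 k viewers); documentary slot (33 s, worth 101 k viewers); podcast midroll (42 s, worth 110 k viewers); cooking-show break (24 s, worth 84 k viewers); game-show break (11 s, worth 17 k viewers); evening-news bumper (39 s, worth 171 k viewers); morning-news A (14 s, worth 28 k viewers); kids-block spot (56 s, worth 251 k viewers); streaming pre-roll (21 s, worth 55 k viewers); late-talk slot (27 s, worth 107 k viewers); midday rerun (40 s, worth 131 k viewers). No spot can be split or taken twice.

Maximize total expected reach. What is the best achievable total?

529

Evening-news bumper + kids-block spot + late-talk slot uses 122 of the 127 s and totals 529.
Next best is local-news insert + evening-news bumper + kids-block spot at 511 (118 s) — short by 18.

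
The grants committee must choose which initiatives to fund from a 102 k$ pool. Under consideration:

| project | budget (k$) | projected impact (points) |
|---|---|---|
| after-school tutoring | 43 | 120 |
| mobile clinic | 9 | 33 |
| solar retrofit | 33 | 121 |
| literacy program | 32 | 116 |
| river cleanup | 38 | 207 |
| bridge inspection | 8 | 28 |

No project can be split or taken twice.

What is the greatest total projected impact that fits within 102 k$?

Taking mobile clinic + solar retrofit + river cleanup + bridge inspection: 88 k$ used, 389 in projected impact.
Every other selection either busts 102 k$ or fails to beat 389.

389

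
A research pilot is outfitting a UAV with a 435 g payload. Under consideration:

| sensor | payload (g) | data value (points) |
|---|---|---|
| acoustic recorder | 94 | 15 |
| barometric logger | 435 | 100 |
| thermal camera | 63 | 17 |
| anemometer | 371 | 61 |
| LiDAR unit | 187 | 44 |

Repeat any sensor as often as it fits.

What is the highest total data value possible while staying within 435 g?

Density check — thermal camera 0.27, LiDAR unit 0.24, barometric logger 0.23 are the best per g.
The ratio ordering already packs tightly: 6×thermal camera, 378 g, 102.
No other feasible combination exceeds 102.

102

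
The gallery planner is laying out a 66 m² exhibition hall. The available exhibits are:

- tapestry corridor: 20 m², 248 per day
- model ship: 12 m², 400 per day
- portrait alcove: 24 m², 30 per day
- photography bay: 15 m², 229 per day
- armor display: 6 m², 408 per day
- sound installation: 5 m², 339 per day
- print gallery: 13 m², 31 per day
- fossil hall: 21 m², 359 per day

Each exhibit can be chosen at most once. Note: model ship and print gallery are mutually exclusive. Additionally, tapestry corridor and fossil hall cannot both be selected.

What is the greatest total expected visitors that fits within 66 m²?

Model ship + photography bay + armor display + sound installation + fossil hall uses 59 of the 66 m² and totals 1735.

1735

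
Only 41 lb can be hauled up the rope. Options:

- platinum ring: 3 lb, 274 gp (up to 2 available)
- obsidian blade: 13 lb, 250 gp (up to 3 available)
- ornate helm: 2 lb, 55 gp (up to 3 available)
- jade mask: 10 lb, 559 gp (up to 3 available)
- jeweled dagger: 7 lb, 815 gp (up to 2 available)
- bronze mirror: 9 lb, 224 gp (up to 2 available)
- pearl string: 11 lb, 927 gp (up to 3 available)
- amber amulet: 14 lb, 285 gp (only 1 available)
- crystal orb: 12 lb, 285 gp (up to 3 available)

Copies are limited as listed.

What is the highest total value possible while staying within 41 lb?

Ranking by ratio (value/lb): jeweled dagger 116.43, platinum ring 91.33, pearl string 84.27, jade mask 55.90.
Greedy by ratio would take 2×platinum ring + jade mask + 2×jeweled dagger + pearl string: 41 lb used, total 3664.
The 13 lb tied up in platinum ring and jade mask is better spent on ornate helm + pearl string — total rises to 3813 (41 lb).
That's the maximum — no swap from here does better than 3813.

3813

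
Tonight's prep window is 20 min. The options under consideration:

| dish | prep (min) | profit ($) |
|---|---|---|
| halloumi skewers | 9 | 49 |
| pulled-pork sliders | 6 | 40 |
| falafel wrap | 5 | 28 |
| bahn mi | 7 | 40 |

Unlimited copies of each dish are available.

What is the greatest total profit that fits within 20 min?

120

By profit per min: pulled-pork sliders 6.67, bahn mi 5.71, falafel wrap 5.60 lead.
Best packing: 3×pulled-pork sliders — 18 min, 120 total.
That's the maximum — no swap from here does better than 120.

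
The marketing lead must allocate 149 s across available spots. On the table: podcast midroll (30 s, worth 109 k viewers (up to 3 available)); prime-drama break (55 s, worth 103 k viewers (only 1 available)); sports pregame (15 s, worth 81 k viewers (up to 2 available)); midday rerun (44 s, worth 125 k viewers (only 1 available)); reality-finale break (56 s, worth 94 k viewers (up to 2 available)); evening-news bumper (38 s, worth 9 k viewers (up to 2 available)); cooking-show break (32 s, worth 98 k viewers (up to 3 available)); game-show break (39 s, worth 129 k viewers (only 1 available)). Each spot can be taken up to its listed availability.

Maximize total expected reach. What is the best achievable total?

537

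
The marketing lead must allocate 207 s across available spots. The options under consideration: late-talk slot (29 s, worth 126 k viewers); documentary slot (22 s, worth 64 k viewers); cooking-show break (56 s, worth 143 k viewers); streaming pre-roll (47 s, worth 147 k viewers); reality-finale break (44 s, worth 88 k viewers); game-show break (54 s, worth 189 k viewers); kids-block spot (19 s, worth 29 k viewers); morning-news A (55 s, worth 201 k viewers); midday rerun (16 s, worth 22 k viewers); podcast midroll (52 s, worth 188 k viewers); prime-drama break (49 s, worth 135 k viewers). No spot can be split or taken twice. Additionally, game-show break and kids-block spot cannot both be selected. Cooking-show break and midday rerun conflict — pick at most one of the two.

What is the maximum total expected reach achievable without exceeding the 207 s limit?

The ratio heuristic lands on late-talk slot + game-show break + morning-news A + midday rerun + podcast midroll (726) but leaves 1 s idle.
Replace midday rerun and podcast midroll with documentary slot + streaming pre-roll: the trade gains 1 net, giving 727 at 207 s.
Every other selection either busts 207 s or breaks a pairing rule or fails to beat 727.

727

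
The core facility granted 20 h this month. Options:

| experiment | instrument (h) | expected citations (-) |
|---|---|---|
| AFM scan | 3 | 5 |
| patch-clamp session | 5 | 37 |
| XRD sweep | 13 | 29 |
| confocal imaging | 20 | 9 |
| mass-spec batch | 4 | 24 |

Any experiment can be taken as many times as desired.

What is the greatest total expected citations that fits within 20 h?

148

Best packing: 4×patch-clamp session — 20 h, 148 total.
Nothing else within 20 h beats 148.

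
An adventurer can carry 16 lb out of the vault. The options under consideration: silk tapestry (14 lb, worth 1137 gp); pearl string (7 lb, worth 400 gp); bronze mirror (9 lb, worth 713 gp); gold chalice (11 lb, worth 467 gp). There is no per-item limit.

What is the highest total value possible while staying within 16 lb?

Ranking by ratio (value/lb): silk tapestry 81.21, bronze mirror 79.22, pearl string 57.14.
Best packing: silk tapestry — 14 lb, 1137 total.
Nothing else within 16 lb beats 1137.

1137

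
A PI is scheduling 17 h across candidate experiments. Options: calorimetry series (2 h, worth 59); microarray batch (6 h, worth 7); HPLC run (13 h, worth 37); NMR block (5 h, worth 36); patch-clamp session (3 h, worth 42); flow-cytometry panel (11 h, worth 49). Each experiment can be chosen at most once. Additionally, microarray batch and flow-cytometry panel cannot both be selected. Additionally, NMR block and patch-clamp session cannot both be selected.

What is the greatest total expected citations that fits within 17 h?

Best packing: calorimetry series + patch-clamp session + flow-cytometry panel — 16 h, 150 total.
Nothing else feasible within 17 h beats 150.

150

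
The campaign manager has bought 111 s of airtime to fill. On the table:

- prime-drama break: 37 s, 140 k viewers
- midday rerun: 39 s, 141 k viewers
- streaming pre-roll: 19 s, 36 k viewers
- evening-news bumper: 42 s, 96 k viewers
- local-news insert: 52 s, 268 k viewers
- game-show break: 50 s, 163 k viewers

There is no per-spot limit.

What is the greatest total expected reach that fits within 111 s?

536

By expected reach per s: local-news insert 5.15, prime-drama break 3.78, midday rerun 3.62, game-show break 3.26 lead.
Best packing: 2×local-news insert — 104 s, 536 total.
That's the maximum — no swap from here does better than 536.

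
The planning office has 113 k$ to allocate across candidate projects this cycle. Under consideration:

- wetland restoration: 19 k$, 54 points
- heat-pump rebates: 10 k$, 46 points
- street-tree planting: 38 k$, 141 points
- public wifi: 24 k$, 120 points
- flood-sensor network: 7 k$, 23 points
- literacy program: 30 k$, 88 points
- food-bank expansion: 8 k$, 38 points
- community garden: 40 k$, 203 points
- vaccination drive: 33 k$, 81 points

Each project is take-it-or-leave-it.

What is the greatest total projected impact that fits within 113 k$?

510

Filling by ratio: wetland restoration + heat-pump rebates + public wifi + flood-sensor network + food-bank expansion + community garden for 484, with 5 k$ left unused.
Dropping wetland restoration and flood-sensor network and food-bank expansion frees 34 k$; slotting in street-tree planting (38 k$) lifts the total to 510 at 112 k$.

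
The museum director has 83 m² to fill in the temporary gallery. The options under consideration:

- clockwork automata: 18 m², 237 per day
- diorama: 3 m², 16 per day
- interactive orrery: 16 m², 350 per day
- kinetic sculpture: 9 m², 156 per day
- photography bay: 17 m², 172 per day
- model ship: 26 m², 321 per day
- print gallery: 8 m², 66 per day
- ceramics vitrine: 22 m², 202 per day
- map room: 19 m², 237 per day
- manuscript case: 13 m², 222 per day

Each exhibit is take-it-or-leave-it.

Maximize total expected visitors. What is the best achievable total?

1286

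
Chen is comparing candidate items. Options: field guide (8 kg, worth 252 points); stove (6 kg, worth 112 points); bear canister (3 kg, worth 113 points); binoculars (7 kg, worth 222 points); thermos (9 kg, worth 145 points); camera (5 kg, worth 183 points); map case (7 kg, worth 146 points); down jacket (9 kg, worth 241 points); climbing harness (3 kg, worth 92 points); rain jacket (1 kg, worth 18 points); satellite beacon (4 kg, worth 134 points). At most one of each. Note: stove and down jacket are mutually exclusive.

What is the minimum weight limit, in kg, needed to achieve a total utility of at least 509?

Look for the lowest-weight combination reaching 509.
Taking bear canister + binoculars + camera gives 518 (≥ 509) for 15 kg.
No combination under 15 kg hits 509.

15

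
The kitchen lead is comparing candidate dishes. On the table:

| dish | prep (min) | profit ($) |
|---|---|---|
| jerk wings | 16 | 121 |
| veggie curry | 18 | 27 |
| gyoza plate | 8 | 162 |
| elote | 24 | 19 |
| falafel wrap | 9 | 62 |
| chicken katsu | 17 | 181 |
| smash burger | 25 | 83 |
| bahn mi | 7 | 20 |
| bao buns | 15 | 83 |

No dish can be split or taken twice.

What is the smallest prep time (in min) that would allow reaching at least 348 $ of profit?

Need the lightest bundle worth ≥ 348.
Taking gyoza plate + chicken katsu + bahn mi gives 363 (≥ 348) for 32 min.
No combination under 32 min hits 348.

32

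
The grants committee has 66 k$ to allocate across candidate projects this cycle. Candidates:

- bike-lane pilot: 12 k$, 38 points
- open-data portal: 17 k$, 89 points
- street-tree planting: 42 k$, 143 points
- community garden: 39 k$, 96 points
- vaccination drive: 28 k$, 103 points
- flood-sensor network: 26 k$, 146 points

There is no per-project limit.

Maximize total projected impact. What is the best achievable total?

Taking bike-lane pilot + 2×flood-sensor network: 64 k$ used, 330 in projected impact.
Nothing else within 66 k$ beats 330.

330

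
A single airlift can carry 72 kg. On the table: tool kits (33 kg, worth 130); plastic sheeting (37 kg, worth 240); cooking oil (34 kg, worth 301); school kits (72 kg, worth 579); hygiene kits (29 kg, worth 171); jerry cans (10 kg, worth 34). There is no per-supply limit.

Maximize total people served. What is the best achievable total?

602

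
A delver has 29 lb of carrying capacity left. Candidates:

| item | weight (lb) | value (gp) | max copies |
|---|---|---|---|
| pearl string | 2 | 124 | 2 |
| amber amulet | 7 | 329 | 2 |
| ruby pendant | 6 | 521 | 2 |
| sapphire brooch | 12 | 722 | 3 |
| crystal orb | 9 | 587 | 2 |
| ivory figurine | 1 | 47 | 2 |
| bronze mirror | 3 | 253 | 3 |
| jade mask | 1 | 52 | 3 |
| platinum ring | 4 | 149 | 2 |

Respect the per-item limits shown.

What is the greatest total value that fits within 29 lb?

2259

A density-first pass picks 2×pearl string + 2×ruby pendant + ivory figurine + 3×bronze mirror + 3×jade mask — 2252 at 29 lb.
Reworking the packing: pearl string + 2×ruby pendant + crystal orb + 2×bronze mirror uses 29 lb and improves the total to 2259.
Every other selection either busts 29 lb or exceeds an availability limit or fails to beat 2259.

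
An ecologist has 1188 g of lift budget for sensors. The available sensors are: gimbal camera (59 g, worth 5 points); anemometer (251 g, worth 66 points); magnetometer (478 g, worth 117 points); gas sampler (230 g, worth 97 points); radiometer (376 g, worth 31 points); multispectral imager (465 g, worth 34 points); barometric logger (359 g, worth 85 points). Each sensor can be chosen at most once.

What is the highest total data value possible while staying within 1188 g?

304

Filling by ratio: gimbal camera + anemometer + magnetometer + gas sampler for 285, with 170 g left unused.
Dropping anemometer frees 251 g; slotting in barometric logger (359 g) lifts the total to 304 at 1126 g.
The closest alternative, magnetometer + gas sampler + barometric logger, reaches only 299.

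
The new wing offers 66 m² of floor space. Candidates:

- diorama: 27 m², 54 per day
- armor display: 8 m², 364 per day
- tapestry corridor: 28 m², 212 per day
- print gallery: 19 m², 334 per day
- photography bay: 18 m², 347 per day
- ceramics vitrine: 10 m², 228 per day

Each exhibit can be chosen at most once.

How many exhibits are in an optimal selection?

The maximum expected visitors within 66 m² is 1273.
armor display + print gallery + photography bay + ceramics vitrine hits 1273 at 55 m².
Any selection reaching 1273 contains exactly 4 exhibits.

4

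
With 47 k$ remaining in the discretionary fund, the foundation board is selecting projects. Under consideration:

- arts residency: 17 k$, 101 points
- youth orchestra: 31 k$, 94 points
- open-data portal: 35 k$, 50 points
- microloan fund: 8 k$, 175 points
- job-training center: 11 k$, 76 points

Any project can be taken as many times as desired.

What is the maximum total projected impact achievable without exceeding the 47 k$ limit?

Density check — microloan fund 21.88, job-training center 6.91, arts residency 5.94 are the best per k$.
The ratio ordering already packs tightly: 5×microloan fund, 40 k$, 875.
Nothing else within 47 k$ beats 875.

875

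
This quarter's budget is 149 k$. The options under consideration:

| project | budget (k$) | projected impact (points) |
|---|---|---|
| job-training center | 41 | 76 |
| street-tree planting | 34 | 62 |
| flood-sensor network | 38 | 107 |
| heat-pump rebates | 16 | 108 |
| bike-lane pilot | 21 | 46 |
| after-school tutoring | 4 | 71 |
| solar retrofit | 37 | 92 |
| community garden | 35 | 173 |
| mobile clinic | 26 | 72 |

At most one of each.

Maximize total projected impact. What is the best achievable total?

Flood-sensor network + heat-pump rebates + bike-lane pilot + after-school tutoring + community garden + mobile clinic uses 140 of the 149 k$ and totals 577.

577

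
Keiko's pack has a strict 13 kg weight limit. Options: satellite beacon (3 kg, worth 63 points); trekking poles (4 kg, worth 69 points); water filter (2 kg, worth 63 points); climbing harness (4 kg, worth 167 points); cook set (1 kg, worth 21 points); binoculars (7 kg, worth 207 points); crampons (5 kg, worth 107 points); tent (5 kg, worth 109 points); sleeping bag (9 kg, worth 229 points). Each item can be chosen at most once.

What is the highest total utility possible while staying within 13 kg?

Taking water filter + climbing harness + binoculars: 13 kg used, 437 in utility.
The closest alternative, climbing harness + sleeping bag, reaches only 396.

437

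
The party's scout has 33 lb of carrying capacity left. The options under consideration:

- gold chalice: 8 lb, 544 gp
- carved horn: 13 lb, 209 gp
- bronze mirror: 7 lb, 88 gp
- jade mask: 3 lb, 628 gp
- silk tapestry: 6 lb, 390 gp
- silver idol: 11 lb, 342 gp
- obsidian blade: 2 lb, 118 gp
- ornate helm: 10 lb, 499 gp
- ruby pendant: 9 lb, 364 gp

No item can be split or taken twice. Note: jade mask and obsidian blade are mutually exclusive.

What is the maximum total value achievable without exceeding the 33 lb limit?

Taking gold chalice + jade mask + silk tapestry + ornate helm: 27 lb used, 2061 in value.
Next best is gold chalice + jade mask + ornate helm + ruby pendant at 2035 (30 lb) — short by 26.

2061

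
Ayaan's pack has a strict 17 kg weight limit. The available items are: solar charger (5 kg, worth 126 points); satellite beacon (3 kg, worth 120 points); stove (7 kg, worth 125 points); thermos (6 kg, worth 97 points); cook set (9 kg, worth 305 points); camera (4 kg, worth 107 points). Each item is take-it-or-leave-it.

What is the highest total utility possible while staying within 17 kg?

551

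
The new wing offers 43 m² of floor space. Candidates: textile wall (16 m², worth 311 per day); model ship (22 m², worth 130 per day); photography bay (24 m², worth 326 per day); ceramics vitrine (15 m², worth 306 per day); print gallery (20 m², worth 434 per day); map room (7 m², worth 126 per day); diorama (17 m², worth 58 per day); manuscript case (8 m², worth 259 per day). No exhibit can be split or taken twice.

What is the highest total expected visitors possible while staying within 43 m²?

999

Best packing: ceramics vitrine + print gallery + manuscript case — 43 m², 999 total.
An exhaustive check of the 256 subsets confirms 999.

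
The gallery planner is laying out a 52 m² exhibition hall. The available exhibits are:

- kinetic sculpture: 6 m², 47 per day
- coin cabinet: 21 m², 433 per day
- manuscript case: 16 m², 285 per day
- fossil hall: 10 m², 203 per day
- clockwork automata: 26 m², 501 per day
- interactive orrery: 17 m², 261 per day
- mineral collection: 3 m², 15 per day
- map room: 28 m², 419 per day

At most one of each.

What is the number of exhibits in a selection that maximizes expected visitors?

Optimal total is 989.
For example manuscript case + fossil hall + clockwork automata achieves it, using 52 m².
Every optimal selection uses 3 exhibits.

3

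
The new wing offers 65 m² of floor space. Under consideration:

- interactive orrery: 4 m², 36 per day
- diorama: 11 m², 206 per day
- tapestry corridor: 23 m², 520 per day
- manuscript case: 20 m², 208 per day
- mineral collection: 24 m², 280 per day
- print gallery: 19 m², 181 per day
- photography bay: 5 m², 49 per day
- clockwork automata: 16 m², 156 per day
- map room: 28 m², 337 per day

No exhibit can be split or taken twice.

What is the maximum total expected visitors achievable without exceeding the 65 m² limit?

1063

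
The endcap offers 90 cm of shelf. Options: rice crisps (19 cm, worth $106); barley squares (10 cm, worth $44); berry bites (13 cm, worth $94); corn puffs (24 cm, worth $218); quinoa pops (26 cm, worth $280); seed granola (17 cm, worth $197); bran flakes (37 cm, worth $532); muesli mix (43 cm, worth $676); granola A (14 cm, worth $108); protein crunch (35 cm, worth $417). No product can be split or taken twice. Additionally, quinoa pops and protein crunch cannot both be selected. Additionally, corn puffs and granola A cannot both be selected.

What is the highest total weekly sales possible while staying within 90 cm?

Best packing: barley squares + bran flakes + muesli mix — 90 cm, 1252 total.

1252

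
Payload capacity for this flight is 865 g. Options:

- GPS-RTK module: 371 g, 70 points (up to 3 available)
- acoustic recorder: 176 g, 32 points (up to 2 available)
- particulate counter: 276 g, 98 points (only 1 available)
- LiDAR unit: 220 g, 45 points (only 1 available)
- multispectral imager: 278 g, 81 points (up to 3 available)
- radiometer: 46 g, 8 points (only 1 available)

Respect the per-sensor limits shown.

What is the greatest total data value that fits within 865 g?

260

By data value per g: particulate counter 0.36, multispectral imager 0.29, LiDAR unit 0.20 lead.
The ratio ordering already packs tightly: particulate counter + 2×multispectral imager, 832 g, 260.
Every other selection either busts 865 g or exceeds an availability limit or fails to beat 260.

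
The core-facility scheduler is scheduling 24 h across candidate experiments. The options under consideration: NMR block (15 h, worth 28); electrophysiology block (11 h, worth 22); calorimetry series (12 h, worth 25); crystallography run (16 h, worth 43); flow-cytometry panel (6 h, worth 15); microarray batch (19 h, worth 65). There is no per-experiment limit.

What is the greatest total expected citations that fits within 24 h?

65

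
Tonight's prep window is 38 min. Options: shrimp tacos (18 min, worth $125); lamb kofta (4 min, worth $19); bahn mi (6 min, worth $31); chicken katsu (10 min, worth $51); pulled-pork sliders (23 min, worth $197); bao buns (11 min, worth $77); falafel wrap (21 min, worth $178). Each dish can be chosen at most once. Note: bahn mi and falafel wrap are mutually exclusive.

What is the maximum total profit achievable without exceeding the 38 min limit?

293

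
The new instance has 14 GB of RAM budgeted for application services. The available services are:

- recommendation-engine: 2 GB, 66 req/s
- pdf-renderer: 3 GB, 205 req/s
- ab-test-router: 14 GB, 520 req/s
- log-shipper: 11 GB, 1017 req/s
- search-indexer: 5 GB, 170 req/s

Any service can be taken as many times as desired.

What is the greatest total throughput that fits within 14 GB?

1222

Density check — log-shipper 92.45, pdf-renderer 68.33, ab-test-router 37.14 are the best per GB.
Pdf-renderer + log-shipper uses 14 of the 14 GB and totals 1222.
Every other selection either busts 14 GB or fails to beat 1222.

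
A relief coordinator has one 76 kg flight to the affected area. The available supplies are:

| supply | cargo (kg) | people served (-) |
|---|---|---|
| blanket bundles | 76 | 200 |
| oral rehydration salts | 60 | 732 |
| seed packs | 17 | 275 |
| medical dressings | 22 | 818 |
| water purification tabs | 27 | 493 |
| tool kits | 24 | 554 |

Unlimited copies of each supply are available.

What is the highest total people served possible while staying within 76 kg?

By people served per kg: medical dressings 37.18, tool kits 23.08, water purification tabs 18.26 lead.
Taking 3×medical dressings: 66 kg used, 2454 in people served.
No other feasible combination exceeds 2454.

2454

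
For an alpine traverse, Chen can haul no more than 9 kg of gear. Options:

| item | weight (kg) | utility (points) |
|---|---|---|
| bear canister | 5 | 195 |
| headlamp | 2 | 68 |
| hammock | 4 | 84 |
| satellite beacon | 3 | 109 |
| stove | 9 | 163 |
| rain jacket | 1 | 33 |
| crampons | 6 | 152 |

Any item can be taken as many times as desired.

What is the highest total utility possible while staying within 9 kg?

337

Density check — bear canister 39.00, satellite beacon 36.33, headlamp 34.00, rain jacket 33.00 are the best per kg.
Taking bear canister + satellite beacon + rain jacket: 9 kg used, 337 in utility.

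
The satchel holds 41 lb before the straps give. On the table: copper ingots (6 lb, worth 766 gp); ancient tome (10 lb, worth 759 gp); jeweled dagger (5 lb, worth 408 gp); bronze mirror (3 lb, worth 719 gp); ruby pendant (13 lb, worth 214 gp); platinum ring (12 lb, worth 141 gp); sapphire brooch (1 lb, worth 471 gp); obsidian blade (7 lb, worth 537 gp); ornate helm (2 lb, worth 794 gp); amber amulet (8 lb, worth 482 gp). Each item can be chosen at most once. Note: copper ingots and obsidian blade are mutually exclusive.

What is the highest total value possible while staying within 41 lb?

4399

Best packing: copper ingots + ancient tome + jeweled dagger + bronze mirror + sapphire brooch + ornate helm + amber amulet — 35 lb, 4399 total.
Next best is ancient tome + jeweled dagger + bronze mirror + sapphire brooch + obsidian blade + ornate helm + amber amulet at 4170 (36 lb) — short by 229.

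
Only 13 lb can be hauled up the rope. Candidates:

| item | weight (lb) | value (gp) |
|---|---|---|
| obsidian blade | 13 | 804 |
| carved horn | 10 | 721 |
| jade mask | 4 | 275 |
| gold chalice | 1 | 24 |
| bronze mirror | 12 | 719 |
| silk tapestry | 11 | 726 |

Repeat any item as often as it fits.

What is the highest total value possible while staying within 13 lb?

A density-first pass picks carved horn + 3×gold chalice — 793 at 13 lb.
The 12 lb tied up in carved horn and 2×gold chalice is better spent on 3×jade mask — total rises to 849 (13 lb).

849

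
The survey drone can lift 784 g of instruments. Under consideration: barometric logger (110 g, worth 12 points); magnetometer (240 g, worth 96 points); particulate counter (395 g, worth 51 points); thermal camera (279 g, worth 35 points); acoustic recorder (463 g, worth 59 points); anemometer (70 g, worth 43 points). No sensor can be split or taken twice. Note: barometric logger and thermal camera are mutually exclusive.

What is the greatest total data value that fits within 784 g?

Density check — anemometer 0.61, magnetometer 0.40, particulate counter 0.13 are the best per g.
A density-first pass picks magnetometer + particulate counter + anemometer — 190 at 705 g.
Dropping particulate counter frees 395 g; slotting in acoustic recorder (463 g) lifts the total to 198 at 773 g.
Next best is magnetometer + particulate counter + anemometer at 190 (705 g) — short by 8.

198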